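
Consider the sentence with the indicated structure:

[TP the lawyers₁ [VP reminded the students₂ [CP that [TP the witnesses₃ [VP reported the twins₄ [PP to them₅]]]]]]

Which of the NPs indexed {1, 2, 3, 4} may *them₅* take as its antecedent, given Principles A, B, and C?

*them* is a pronoun, so Principle B applies: it must be free in its binding domain.
Binding domain of *them₅*: the embedded TP, whose subject is the witnesses₃.
*the lawyers₁* c-commands the pronoun but from outside its binding domain, and is not c-commanded by it → coindexation permitted.
*the students₂* c-commands the pronoun but from outside its binding domain, and is not c-commanded by it → coindexation permitted.
*the witnesses₃* c-commands the pronoun within its binding domain → coindexation would violate Principle B.
*the twins₄* c-commands the pronoun within its binding domain → coindexation would violate Principle B.

{1, 2}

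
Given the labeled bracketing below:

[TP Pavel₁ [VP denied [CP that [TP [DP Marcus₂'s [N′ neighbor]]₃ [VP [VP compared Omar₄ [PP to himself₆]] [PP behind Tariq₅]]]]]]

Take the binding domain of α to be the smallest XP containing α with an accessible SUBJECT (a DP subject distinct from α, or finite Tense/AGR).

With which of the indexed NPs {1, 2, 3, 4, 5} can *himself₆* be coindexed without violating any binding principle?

{3, 4}

*himself* is an anaphor, so Principle A applies: it must be bound in its binding domain.
Binding domain of *himself₆*: the embedded TP, whose subject is [Marcus₂'s neighbor]₃.
*Pavel₁* c-commands the anaphor but is outside its binding domain → cannot satisfy Principle A.
*Marcus₂* does not c-command the anaphor → cannot bind it.
*[Marcus₂'s neighbor]₃* c-commands the anaphor within its binding domain → licit binder.
*Omar₄* c-commands the anaphor within its binding domain → licit binder.
*Tariq₅* does not c-command the anaphor → cannot bind it.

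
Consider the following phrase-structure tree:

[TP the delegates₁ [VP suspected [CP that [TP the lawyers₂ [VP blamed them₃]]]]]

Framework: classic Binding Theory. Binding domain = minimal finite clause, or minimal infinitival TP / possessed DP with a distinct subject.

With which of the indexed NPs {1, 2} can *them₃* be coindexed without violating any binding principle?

{1}

*them* is a pronoun, so Principle B applies: it must be free in its binding domain.
Binding domain of *them₃*: the embedded TP, whose subject is the lawyers₂.
*the delegates₁* c-commands the pronoun but from outside its binding domain, and is not c-commanded by it → coindexation permitted.
*the lawyers₂* c-commands the pronoun within its binding domain → coindexation would violate Principle B.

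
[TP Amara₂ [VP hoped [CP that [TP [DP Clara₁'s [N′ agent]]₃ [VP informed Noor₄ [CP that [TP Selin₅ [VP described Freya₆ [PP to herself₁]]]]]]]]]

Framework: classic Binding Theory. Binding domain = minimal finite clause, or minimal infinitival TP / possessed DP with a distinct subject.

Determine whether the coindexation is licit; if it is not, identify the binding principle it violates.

The two coindexed NPs are *Clara₁* and *herself₁*.
*herself₁* is an anaphor. Principle A requires it to be bound within its binding domain — the embedded TP, whose subject is Selin₅.
Within that domain it is c-commanded by *Selin₅*, *Freya₆*, none of which share its index.
*Clara₁* does not c-command the anaphor at all.
The anaphor is unbound in its domain → Principle A violation.

Principle A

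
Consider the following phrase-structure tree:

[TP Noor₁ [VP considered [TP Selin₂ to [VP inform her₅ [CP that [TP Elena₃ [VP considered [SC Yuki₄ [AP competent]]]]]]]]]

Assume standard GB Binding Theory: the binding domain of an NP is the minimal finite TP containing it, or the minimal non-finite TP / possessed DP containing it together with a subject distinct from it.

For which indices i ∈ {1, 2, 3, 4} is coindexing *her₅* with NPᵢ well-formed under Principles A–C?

*her* is a pronoun, so Principle B applies: it must be free in its binding domain.
Binding domain of *her₅*: the embedded TP, whose subject is Selin₂.
*Noor₁* c-commands the pronoun but from outside its binding domain, and is not c-commanded by it → coindexation permitted.
*Selin₂* c-commands the pronoun within its binding domain → coindexation would violate Principle B.
*Elena₃*: the pronoun c-commands this R-expression → coindexation would violate Principle C on *Elena₃*.
*Yuki₄*: the pronoun c-commands this R-expression → coindexation would violate Principle C on *Yuki₄*.

{1}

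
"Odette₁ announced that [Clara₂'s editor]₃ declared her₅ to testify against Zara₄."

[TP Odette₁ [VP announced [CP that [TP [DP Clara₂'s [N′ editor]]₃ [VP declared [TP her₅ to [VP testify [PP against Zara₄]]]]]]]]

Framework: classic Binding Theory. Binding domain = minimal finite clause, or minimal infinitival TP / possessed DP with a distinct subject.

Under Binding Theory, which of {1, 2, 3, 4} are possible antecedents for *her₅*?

{1, 2}

*her* is a pronoun, so Principle B applies: it must be free in its binding domain.
Binding domain of *her₅*: the embedded TP, whose subject is [Clara₂'s editor]₃.
*Odette₁* c-commands the pronoun but from outside its binding domain, and is not c-commanded by it → coindexation permitted.
*Clara₂* and the pronoun do not c-command one another → neither Principle B nor Principle C is at stake; coindexation permitted.
*[Clara₂'s editor]₃* c-commands the pronoun within its binding domain → coindexation would violate Principle B.
*Zara₄*: the pronoun c-commands this R-expression → coindexation would violate Principle C on *Zara₄*.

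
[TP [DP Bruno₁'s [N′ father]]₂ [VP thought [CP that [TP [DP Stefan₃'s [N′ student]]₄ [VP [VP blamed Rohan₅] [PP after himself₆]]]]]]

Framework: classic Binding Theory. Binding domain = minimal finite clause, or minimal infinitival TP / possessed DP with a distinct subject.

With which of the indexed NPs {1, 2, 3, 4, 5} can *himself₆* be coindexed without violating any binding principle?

*himself* is an anaphor, so Principle A applies: it must be bound in its binding domain.
Binding domain of *himself₆*: the embedded TP, whose subject is [Stefan₃'s student]₄.
*Bruno₁* does not c-command the anaphor → cannot bind it.
*[Bruno₁'s father]₂* c-commands the anaphor but is outside its binding domain → cannot satisfy Principle A.
*Stefan₃* does not c-command the anaphor → cannot bind it.
*[Stefan₃'s student]₄* c-commands the anaphor within its binding domain → licit binder.
*Rohan₅* does not c-command the anaphor → cannot bind it.

{4}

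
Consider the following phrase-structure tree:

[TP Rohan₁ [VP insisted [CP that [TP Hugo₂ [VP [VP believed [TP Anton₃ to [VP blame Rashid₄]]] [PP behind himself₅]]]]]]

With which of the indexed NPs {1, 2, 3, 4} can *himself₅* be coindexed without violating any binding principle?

*himself* is an anaphor, so Principle A applies: it must be bound in its binding domain.
Binding domain of *himself₅*: the embedded TP, whose subject is Hugo₂.
*Rohan₁* c-commands the anaphor but is outside its binding domain → cannot satisfy Principle A.
*Hugo₂* c-commands the anaphor within its binding domain → licit binder.
*Anton₃* does not c-command the anaphor → cannot bind it.
*Rashid₄* does not c-command the anaphor → cannot bind it.

{2}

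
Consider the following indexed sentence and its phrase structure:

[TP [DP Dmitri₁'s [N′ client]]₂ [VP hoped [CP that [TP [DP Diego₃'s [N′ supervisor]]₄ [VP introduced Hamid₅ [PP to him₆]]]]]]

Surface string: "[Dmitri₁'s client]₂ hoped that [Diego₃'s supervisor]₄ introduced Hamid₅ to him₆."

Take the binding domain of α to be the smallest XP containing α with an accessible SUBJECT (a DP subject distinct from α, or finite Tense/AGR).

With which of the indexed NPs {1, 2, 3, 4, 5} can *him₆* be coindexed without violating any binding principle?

*him* is a pronoun, so Principle B applies: it must be free in its binding domain.
Binding domain of *him₆*: the embedded TP, whose subject is [Diego₃'s supervisor]₄.
*Dmitri₁* and the pronoun do not c-command one another → neither Principle B nor Principle C is at stake; coindexation permitted.
*[Dmitri₁'s client]₂* c-commands the pronoun but from outside its binding domain, and is not c-commanded by it → coindexation permitted.
*Diego₃* and the pronoun do not c-command one another → neither Principle B nor Principle C is at stake; coindexation permitted.
*[Diego₃'s supervisor]₄* c-commands the pronoun within its binding domain → coindexation would violate Principle B.
*Hamid₅* c-commands the pronoun within its binding domain → coindexation would violate Principle B.

{1, 2, 3}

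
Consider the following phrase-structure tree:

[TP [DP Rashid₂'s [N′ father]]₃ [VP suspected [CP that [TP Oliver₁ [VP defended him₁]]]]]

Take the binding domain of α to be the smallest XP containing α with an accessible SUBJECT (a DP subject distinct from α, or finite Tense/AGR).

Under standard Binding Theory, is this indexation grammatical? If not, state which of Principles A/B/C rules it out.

Principle B

The two coindexed NPs are *Oliver₁* and *him₁*.
*him₁* is a pronoun. Its binding domain is the embedded TP, whose subject is Oliver₁.
*Oliver₁* c-commands it within that domain and carries the same index.
The pronoun is locally bound → Principle B violation.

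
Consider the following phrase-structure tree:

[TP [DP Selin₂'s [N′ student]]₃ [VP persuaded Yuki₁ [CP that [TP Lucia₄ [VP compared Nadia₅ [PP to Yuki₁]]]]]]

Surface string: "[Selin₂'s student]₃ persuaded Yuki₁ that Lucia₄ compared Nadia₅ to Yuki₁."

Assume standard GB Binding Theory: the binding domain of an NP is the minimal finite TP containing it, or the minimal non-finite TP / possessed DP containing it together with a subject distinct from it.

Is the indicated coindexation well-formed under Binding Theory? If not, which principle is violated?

Principle C

The two coindexed NPs are *Yuki₁* (the higher occurrence) and *Yuki₁* (the lower occurrence).
*Yuki₁* (the lower occurrence) is an R-expression. Principle C requires it to be free everywhere.
*Yuki₁* (the higher occurrence) c-commands it and carries the same index.
The R-expression is bound → Principle C violation.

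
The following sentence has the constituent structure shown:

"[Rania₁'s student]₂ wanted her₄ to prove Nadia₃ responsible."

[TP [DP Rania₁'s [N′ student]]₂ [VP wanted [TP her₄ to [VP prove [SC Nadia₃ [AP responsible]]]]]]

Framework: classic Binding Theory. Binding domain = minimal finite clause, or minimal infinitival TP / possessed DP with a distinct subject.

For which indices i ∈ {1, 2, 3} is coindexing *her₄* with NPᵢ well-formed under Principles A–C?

*her* is a pronoun, so Principle B applies: it must be free in its binding domain.
Binding domain of *her₄*: the matrix TP, whose subject is [Rania₁'s student]₂.
*Rania₁* and the pronoun do not c-command one another → neither Principle B nor Principle C is at stake; coindexation permitted.
*[Rania₁'s student]₂* c-commands the pronoun within its binding domain → coindexation would violate Principle B.
*Nadia₃*: the pronoun c-commands this R-expression → coindexation would violate Principle C on *Nadia₃*.

{1}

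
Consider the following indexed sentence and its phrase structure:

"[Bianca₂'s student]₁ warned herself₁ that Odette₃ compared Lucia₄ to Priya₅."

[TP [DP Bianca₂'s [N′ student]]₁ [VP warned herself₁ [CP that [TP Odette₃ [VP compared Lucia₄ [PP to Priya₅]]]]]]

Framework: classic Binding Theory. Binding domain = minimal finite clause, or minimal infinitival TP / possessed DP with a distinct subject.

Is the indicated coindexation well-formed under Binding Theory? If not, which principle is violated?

grammatical

The two coindexed NPs are *[Bianca₂'s student]₁* and *herself₁*.
*herself₁* is an anaphor; its binding domain is the matrix TP, whose subject is [Bianca₂'s student]₁. *[Bianca₂'s student]₁* c-commands it within that domain and shares its index, so Principle A is satisfied.
*[Bianca₂'s student]₁* is an R-expression; *herself₁* does not c-command it, and no other NP shares its index, so Principle C is satisfied.
All principles are respected.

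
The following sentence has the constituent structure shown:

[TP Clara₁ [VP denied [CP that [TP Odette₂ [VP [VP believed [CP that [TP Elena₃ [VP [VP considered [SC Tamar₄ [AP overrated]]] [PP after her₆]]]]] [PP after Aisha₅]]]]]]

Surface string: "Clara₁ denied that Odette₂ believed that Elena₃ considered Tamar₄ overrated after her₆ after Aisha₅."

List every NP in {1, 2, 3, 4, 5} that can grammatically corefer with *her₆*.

*her* is a pronoun, so Principle B applies: it must be free in its binding domain.
Binding domain of *her₆*: the embedded TP, whose subject is Elena₃.
*Clara₁* c-commands the pronoun but from outside its binding domain, and is not c-commanded by it → coindexation permitted.
*Odette₂* c-commands the pronoun but from outside its binding domain, and is not c-commanded by it → coindexation permitted.
*Elena₃* c-commands the pronoun within its binding domain → coindexation would violate Principle B.
*Tamar₄* and the pronoun do not c-command one another → neither Principle B nor Principle C is at stake; coindexation permitted.
*Aisha₅* and the pronoun do not c-command one another → neither Principle B nor Principle C is at stake; coindexation permitted.

{1, 2, 4, 5}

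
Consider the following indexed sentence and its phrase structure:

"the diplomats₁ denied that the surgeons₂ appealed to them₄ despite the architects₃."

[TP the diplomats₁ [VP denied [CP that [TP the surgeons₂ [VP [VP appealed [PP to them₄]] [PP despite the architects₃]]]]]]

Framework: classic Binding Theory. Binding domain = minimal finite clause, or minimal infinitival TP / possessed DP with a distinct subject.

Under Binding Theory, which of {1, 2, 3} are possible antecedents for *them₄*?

*them* is a pronoun, so Principle B applies: it must be free in its binding domain.
Binding domain of *them₄*: the embedded TP, whose subject is the surgeons₂.
*the diplomats₁* c-commands the pronoun but from outside its binding domain, and is not c-commanded by it → coindexation permitted.
*the surgeons₂* c-commands the pronoun within its binding domain → coindexation would violate Principle B.
*the architects₃* and the pronoun do not c-command one another → neither Principle B nor Principle C is at stake; coindexation permitted.

{1, 3}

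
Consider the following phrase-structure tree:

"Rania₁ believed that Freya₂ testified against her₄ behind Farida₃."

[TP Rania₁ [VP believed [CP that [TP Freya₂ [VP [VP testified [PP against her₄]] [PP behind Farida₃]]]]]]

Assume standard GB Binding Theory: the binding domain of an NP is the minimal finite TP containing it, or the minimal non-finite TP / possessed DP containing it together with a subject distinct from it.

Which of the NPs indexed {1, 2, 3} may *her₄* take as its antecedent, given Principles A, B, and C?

{1, 3}

*her* is a pronoun, so Principle B applies: it must be free in its binding domain.
Binding domain of *her₄*: the embedded TP, whose subject is Freya₂.
*Rania₁* c-commands the pronoun but from outside its binding domain, and is not c-commanded by it → coindexation permitted.
*Freya₂* c-commands the pronoun within its binding domain → coindexation would violate Principle B.
*Farida₃* and the pronoun do not c-command one another → neither Principle B nor Principle C is at stake; coindexation permitted.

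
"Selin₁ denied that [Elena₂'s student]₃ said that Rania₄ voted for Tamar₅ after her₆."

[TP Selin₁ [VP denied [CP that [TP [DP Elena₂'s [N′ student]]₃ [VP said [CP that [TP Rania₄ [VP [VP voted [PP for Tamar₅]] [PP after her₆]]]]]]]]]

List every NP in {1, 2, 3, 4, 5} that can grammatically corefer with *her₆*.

*her* is a pronoun, so Principle B applies: it must be free in its binding domain.
Binding domain of *her₆*: the embedded TP, whose subject is Rania₄.
*Selin₁* c-commands the pronoun but from outside its binding domain, and is not c-commanded by it → coindexation permitted.
*Elena₂* and the pronoun do not c-command one another → neither Principle B nor Principle C is at stake; coindexation permitted.
*[Elena₂'s student]₃* c-commands the pronoun but from outside its binding domain, and is not c-commanded by it → coindexation permitted.
*Rania₄* c-commands the pronoun within its binding domain → coindexation would violate Principle B.
*Tamar₅* and the pronoun do not c-command one another → neither Principle B nor Principle C is at stake; coindexation permitted.

{1, 2, 3, 5}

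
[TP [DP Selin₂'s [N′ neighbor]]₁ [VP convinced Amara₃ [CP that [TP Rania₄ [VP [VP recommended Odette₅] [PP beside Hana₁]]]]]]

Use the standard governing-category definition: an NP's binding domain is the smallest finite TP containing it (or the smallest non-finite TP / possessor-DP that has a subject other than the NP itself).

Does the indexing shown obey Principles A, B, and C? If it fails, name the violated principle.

The two coindexed NPs are *[Selin₂'s neighbor]₁* and *Hana₁*.
*Hana₁* is an R-expression. Principle C requires it to be free everywhere.
*[Selin₂'s neighbor]₁* c-commands it and carries the same index.
The R-expression is bound → Principle C violation.

Principle C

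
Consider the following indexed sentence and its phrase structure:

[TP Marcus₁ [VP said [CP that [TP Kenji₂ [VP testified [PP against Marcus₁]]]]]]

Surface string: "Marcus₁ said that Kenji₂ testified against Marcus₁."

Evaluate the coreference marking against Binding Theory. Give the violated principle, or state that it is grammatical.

The two coindexed NPs are *Marcus₁* (the lower occurrence) and *Marcus₁* (the higher occurrence).
*Marcus₁* (the lower occurrence) is an R-expression. Principle C requires it to be free everywhere.
*Marcus₁* (the higher occurrence) c-commands it and carries the same index.
The R-expression is bound → Principle C violation.

Principle C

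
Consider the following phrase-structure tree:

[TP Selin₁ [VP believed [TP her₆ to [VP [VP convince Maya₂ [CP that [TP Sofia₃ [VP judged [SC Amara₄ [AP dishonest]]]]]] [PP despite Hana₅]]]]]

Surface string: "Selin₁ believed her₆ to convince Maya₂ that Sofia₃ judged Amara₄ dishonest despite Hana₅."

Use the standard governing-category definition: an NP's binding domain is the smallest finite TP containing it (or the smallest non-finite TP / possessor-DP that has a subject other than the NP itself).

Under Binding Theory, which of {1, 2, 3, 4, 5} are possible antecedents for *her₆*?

none

*her* is a pronoun, so Principle B applies: it must be free in its binding domain.
Binding domain of *her₆*: the matrix TP, whose subject is Selin₁.
*Selin₁* c-commands the pronoun within its binding domain → coindexation would violate Principle B.
*Maya₂*: the pronoun c-commands this R-expression → coindexation would violate Principle C on *Maya₂*.
*Sofia₃*: the pronoun c-commands this R-expression → coindexation would violate Principle C on *Sofia₃*.
*Amara₄*: the pronoun c-commands this R-expression → coindexation would violate Principle C on *Amara₄*.
*Hana₅*: the pronoun c-commands this R-expression → coindexation would violate Principle C on *Hana₅*.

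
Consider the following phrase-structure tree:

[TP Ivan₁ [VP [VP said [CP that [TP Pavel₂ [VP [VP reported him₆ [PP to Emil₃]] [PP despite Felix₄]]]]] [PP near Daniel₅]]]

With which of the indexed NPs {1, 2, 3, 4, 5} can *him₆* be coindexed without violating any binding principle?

{1, 4, 5}

*him* is a pronoun, so Principle B applies: it must be free in its binding domain.
Binding domain of *him₆*: the embedded TP, whose subject is Pavel₂.
*Ivan₁* c-commands the pronoun but from outside its binding domain, and is not c-commanded by it → coindexation permitted.
*Pavel₂* c-commands the pronoun within its binding domain → coindexation would violate Principle B.
*Emil₃*: the pronoun c-commands this R-expression → coindexation would violate Principle C on *Emil₃*.
*Felix₄* and the pronoun do not c-command one another → neither Principle B nor Principle C is at stake; coindexation permitted.
*Daniel₅* and the pronoun do not c-command one another → neither Principle B nor Principle C is at stake; coindexation permitted.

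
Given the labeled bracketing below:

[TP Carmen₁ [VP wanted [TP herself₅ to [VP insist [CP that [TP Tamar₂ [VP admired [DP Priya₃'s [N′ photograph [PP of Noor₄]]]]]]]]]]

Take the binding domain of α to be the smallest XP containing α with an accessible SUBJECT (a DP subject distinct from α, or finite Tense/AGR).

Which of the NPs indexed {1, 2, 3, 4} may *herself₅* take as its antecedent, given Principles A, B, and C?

*herself* is an anaphor, so Principle A applies: it must be bound in its binding domain.
Binding domain of *herself₅*: the matrix TP, whose subject is Carmen₁.
*Carmen₁* c-commands the anaphor within its binding domain → licit binder.
*Tamar₂* does not c-command the anaphor → cannot bind it.
*Priya₃* does not c-command the anaphor → cannot bind it.
*Noor₄* does not c-command the anaphor → cannot bind it.

{1}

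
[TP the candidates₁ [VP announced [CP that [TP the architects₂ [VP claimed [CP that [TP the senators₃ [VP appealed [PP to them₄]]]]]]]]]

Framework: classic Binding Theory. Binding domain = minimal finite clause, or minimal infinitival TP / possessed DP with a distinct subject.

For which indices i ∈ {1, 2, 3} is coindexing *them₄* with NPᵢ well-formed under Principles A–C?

{1, 2}

*them* is a pronoun, so Principle B applies: it must be free in its binding domain.
Binding domain of *them₄*: the embedded TP, whose subject is the senators₃.
*the candidates₁* c-commands the pronoun but from outside its binding domain, and is not c-commanded by it → coindexation permitted.
*the architects₂* c-commands the pronoun but from outside its binding domain, and is not c-commanded by it → coindexation permitted.
*the senators₃* c-commands the pronoun within its binding domain → coindexation would violate Principle B.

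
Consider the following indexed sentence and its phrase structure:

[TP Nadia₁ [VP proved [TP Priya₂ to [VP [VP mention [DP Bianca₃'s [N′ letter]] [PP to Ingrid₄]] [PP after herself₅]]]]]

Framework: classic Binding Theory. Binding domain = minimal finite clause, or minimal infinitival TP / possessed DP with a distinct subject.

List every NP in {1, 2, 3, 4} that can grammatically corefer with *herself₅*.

{2}

*herself* is an anaphor, so Principle A applies: it must be bound in its binding domain.
Binding domain of *herself₅*: the embedded TP, whose subject is Priya₂.
*Nadia₁* c-commands the anaphor but is outside its binding domain → cannot satisfy Principle A.
*Priya₂* c-commands the anaphor within its binding domain → licit binder.
*Bianca₃* does not c-command the anaphor → cannot bind it.
*Ingrid₄* does not c-command the anaphor → cannot bind it.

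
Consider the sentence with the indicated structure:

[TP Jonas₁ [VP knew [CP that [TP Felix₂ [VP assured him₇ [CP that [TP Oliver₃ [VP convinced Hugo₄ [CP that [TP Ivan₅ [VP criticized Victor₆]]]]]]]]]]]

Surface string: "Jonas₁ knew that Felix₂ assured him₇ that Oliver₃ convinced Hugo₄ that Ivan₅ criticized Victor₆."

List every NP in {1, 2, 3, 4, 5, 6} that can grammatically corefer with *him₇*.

*him* is a pronoun, so Principle B applies: it must be free in its binding domain.
Binding domain of *him₇*: the embedded TP, whose subject is Felix₂.
*Jonas₁* c-commands the pronoun but from outside its binding domain, and is not c-commanded by it → coindexation permitted.
*Felix₂* c-commands the pronoun within its binding domain → coindexation would violate Principle B.
*Oliver₃*: the pronoun c-commands this R-expression → coindexation would violate Principle C on *Oliver₃*.
*Hugo₄*: the pronoun c-commands this R-expression → coindexation would violate Principle C on *Hugo₄*.
*Ivan₅*: the pronoun c-commands this R-expression → coindexation would violate Principle C on *Ivan₅*.
*Victor₆*: the pronoun c-commands this R-expression → coindexation would violate Principle C on *Victor₆*.

{1}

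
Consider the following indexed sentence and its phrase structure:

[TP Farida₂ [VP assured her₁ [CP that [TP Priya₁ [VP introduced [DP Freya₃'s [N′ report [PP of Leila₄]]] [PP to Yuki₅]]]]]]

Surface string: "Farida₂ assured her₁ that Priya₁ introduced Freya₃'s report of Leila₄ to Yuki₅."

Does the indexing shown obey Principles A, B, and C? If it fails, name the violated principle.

The two coindexed NPs are *her₁* and *Priya₁*.
*Priya₁* is an R-expression. Principle C requires it to be free everywhere.
*her₁* c-commands it and carries the same index.
The R-expression is bound → Principle C violation.

Principle C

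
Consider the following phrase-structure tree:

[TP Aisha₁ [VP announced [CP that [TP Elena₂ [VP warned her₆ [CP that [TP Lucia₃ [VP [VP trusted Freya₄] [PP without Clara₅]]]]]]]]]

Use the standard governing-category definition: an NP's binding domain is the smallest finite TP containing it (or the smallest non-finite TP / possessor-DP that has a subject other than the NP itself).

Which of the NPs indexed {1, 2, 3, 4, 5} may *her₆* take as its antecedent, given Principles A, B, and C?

*her* is a pronoun, so Principle B applies: it must be free in its binding domain.
Binding domain of *her₆*: the embedded TP, whose subject is Elena₂.
*Aisha₁* c-commands the pronoun but from outside its binding domain, and is not c-commanded by it → coindexation permitted.
*Elena₂* c-commands the pronoun within its binding domain → coindexation would violate Principle B.
*Lucia₃*: the pronoun c-commands this R-expression → coindexation would violate Principle C on *Lucia₃*.
*Freya₄*: the pronoun c-commands this R-expression → coindexation would violate Principle C on *Freya₄*.
*Clara₅*: the pronoun c-commands this R-expression → coindexation would violate Principle C on *Clara₅*.

{1}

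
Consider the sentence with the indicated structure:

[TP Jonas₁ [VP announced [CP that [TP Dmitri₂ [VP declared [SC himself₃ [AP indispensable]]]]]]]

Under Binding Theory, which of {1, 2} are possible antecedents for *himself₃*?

*himself* is an anaphor, so Principle A applies: it must be bound in its binding domain.
Binding domain of *himself₃*: the embedded TP, whose subject is Dmitri₂.
*Jonas₁* c-commands the anaphor but is outside its binding domain → cannot satisfy Principle A.
*Dmitri₂* c-commands the anaphor within its binding domain → licit binder.

{2}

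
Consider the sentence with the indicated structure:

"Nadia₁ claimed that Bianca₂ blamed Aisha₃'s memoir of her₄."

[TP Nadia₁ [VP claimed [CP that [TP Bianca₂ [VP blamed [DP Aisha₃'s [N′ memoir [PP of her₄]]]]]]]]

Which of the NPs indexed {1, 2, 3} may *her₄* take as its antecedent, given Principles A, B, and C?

*her* is a pronoun, so Principle B applies: it must be free in its binding domain.
Binding domain of *her₄*: the possessed DP, whose subject is Aisha₃.
*Nadia₁* c-commands the pronoun but from outside its binding domain, and is not c-commanded by it → coindexation permitted.
*Bianca₂* c-commands the pronoun but from outside its binding domain, and is not c-commanded by it → coindexation permitted.
*Aisha₃* c-commands the pronoun within its binding domain → coindexation would violate Principle B.

{1, 2}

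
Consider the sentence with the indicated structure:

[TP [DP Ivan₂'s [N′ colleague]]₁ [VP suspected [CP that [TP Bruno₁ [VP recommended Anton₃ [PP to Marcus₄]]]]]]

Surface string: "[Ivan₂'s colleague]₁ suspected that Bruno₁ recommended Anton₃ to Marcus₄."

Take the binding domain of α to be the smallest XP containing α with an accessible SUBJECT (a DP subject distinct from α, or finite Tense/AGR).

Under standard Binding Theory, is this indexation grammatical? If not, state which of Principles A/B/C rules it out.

Principle C

The two coindexed NPs are *[Ivan₂'s colleague]₁* and *Bruno₁*.
*Bruno₁* is an R-expression. Principle C requires it to be free everywhere.
*[Ivan₂'s colleague]₁* c-commands it and carries the same index.
The R-expression is bound → Principle C violation.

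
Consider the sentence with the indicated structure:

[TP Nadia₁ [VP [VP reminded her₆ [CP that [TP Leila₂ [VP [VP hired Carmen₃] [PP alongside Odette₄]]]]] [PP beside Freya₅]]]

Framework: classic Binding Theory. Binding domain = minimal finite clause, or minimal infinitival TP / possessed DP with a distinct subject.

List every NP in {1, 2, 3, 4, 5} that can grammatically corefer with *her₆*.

{5}

*her* is a pronoun, so Principle B applies: it must be free in its binding domain.
Binding domain of *her₆*: the matrix TP, whose subject is Nadia₁.
*Nadia₁* c-commands the pronoun within its binding domain → coindexation would violate Principle B.
*Leila₂*: the pronoun c-commands this R-expression → coindexation would violate Principle C on *Leila₂*.
*Carmen₃*: the pronoun c-commands this R-expression → coindexation would violate Principle C on *Carmen₃*.
*Odette₄*: the pronoun c-commands this R-expression → coindexation would violate Principle C on *Odette₄*.
*Freya₅* and the pronoun do not c-command one another → neither Principle B nor Principle C is at stake; coindexation permitted.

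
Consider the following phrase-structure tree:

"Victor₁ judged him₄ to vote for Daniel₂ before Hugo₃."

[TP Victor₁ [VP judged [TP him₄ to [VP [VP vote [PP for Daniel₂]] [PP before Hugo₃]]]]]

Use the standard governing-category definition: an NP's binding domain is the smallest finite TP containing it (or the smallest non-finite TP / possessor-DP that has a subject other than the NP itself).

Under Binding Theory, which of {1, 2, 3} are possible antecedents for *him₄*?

*him* is a pronoun, so Principle B applies: it must be free in its binding domain.
Binding domain of *him₄*: the matrix TP, whose subject is Victor₁.
*Victor₁* c-commands the pronoun within its binding domain → coindexation would violate Principle B.
*Daniel₂*: the pronoun c-commands this R-expression → coindexation would violate Principle C on *Daniel₂*.
*Hugo₃*: the pronoun c-commands this R-expression → coindexation would violate Principle C on *Hugo₃*.

none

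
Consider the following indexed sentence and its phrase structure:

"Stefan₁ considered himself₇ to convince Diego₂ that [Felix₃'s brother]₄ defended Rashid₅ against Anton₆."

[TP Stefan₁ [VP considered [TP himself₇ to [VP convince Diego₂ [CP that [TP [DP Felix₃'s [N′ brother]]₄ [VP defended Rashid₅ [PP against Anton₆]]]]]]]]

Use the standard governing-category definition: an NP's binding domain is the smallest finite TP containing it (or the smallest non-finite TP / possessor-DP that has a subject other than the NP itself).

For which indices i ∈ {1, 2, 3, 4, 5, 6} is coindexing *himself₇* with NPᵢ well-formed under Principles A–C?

*himself* is an anaphor, so Principle A applies: it must be bound in its binding domain.
Binding domain of *himself₇*: the matrix TP, whose subject is Stefan₁.
*Stefan₁* c-commands the anaphor within its binding domain → licit binder.
*Diego₂* does not c-command the anaphor → cannot bind it.
*Felix₃* does not c-command the anaphor → cannot bind it.
*[Felix₃'s brother]₄* does not c-command the anaphor → cannot bind it.
*Rashid₅* does not c-command the anaphor → cannot bind it.
*Anton₆* does not c-command the anaphor → cannot bind it.

{1}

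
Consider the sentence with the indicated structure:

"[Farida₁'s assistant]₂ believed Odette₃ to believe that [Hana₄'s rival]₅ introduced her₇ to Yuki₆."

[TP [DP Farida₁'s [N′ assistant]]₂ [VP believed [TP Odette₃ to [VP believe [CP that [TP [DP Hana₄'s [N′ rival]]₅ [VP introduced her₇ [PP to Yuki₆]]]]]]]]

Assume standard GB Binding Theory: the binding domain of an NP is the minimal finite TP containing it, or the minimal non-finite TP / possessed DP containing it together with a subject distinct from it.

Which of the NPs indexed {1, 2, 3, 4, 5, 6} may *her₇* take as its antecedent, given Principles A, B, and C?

*her* is a pronoun, so Principle B applies: it must be free in its binding domain.
Binding domain of *her₇*: the embedded TP, whose subject is [Hana₄'s rival]₅.
*Farida₁* and the pronoun do not c-command one another → neither Principle B nor Principle C is at stake; coindexation permitted.
*[Farida₁'s assistant]₂* c-commands the pronoun but from outside its binding domain, and is not c-commanded by it → coindexation permitted.
*Odette₃* c-commands the pronoun but from outside its binding domain, and is not c-commanded by it → coindexation permitted.
*Hana₄* and the pronoun do not c-command one another → neither Principle B nor Principle C is at stake; coindexation permitted.
*[Hana₄'s rival]₅* c-commands the pronoun within its binding domain → coindexation would violate Principle B.
*Yuki₆*: the pronoun c-commands this R-expression → coindexation would violate Principle C on *Yuki₆*.

{1, 2, 3, 4}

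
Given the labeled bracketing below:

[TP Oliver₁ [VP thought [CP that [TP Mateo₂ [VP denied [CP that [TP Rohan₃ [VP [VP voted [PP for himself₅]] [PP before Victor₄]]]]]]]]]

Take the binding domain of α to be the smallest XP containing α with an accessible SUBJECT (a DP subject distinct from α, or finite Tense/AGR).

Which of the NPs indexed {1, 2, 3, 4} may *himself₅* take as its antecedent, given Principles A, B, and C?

{3}

*himself* is an anaphor, so Principle A applies: it must be bound in its binding domain.
Binding domain of *himself₅*: the embedded TP, whose subject is Rohan₃.
*Oliver₁* c-commands the anaphor but is outside its binding domain → cannot satisfy Principle A.
*Mateo₂* c-commands the anaphor but is outside its binding domain → cannot satisfy Principle A.
*Rohan₃* c-commands the anaphor within its binding domain → licit binder.
*Victor₄* does not c-command the anaphor → cannot bind it.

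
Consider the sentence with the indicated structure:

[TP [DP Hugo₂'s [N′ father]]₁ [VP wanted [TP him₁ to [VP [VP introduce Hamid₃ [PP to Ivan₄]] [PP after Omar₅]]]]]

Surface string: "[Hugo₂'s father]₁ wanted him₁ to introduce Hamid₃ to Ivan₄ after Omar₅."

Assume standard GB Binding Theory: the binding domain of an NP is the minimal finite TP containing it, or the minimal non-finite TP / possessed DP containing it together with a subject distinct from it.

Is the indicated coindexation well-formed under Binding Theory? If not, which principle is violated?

Principle B

The two coindexed NPs are *[Hugo₂'s father]₁* and *him₁*.
*him₁* is a pronoun. Its binding domain is the matrix TP, whose subject is [Hugo₂'s father]₁.
*[Hugo₂'s father]₁* c-commands it within that domain and carries the same index.
The pronoun is locally bound → Principle B violation.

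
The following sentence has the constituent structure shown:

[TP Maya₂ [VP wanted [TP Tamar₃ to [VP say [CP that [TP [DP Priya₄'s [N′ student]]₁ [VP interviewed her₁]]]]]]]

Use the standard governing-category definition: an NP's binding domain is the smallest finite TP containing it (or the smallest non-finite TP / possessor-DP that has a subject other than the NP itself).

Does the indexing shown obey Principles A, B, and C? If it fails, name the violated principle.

Principle B

The two coindexed NPs are *[Priya₄'s student]₁* and *her₁*.
*her₁* is a pronoun. Its binding domain is the embedded TP, whose subject is [Priya₄'s student]₁.
*[Priya₄'s student]₁* c-commands it within that domain and carries the same index.
The pronoun is locally bound → Principle B violation.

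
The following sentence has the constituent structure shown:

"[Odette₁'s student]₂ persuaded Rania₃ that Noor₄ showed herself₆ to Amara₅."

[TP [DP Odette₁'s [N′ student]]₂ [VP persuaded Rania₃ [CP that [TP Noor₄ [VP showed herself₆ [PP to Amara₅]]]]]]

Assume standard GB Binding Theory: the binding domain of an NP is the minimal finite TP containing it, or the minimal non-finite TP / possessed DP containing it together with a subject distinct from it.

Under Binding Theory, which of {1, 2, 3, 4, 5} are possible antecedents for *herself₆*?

{4}

*herself* is an anaphor, so Principle A applies: it must be bound in its binding domain.
Binding domain of *herself₆*: the embedded TP, whose subject is Noor₄.
*Odette₁* does not c-command the anaphor → cannot bind it.
*[Odette₁'s student]₂* c-commands the anaphor but is outside its binding domain → cannot satisfy Principle A.
*Rania₃* c-commands the anaphor but is outside its binding domain → cannot satisfy Principle A.
*Noor₄* c-commands the anaphor within its binding domain → licit binder.
*Amara₅* does not c-command the anaphor → cannot bind it.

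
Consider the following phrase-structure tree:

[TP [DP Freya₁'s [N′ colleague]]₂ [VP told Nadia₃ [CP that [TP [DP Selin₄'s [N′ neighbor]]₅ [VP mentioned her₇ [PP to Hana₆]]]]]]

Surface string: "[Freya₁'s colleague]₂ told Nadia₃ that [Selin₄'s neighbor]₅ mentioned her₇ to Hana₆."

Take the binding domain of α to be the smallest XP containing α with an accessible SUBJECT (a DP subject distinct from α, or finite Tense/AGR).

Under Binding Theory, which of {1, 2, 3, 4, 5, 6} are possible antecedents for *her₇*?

*her* is a pronoun, so Principle B applies: it must be free in its binding domain.
Binding domain of *her₇*: the embedded TP, whose subject is [Selin₄'s neighbor]₅.
*Freya₁* and the pronoun do not c-command one another → neither Principle B nor Principle C is at stake; coindexation permitted.
*[Freya₁'s colleague]₂* c-commands the pronoun but from outside its binding domain, and is not c-commanded by it → coindexation permitted.
*Nadia₃* c-commands the pronoun but from outside its binding domain, and is not c-commanded by it → coindexation permitted.
*Selin₄* and the pronoun do not c-command one another → neither Principle B nor Principle C is at stake; coindexation permitted.
*[Selin₄'s neighbor]₅* c-commands the pronoun within its binding domain → coindexation would violate Principle B.
*Hana₆*: the pronoun c-commands this R-expression → coindexation would violate Principle C on *Hana₆*.

{1, 2, 3, 4}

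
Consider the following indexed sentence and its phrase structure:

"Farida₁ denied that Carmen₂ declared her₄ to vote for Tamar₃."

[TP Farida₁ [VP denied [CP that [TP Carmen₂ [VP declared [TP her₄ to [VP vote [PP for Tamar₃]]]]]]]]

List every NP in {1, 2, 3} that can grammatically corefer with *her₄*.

{1}

*her* is a pronoun, so Principle B applies: it must be free in its binding domain.
Binding domain of *her₄*: the embedded TP, whose subject is Carmen₂.
*Farida₁* c-commands the pronoun but from outside its binding domain, and is not c-commanded by it → coindexation permitted.
*Carmen₂* c-commands the pronoun within its binding domain → coindexation would violate Principle B.
*Tamar₃*: the pronoun c-commands this R-expression → coindexation would violate Principle C on *Tamar₃*.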